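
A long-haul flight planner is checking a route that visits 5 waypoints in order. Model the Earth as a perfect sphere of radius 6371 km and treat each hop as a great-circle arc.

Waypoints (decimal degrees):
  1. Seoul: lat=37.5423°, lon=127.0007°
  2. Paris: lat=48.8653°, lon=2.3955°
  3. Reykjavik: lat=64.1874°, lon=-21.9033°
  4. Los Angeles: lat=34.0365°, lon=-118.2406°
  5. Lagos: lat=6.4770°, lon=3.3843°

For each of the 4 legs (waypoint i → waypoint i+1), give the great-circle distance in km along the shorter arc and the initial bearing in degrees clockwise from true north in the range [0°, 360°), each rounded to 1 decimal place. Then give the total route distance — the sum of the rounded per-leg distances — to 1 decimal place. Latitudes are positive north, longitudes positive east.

Leg 1: dist=8966.3 km, bearing=326.7°
Leg 2: dist=2235.3 km, bearing=328.6°
Leg 3: dist=6933.2 km, bearing=291.6°
Leg 4: dist=12412.7 km, bearing=65.5°
Total: 30547.5 km

Leg 1: φ1=0.6552367, φ2=0.8528604, Δφ=0.1976236, Δλ=-2.1747710 rad; a=sin²(Δφ/2)+cosφ1·cosφ2·sin²(Δλ/2)=0.4186428411; c=2·atan2(√a, √(1-a))=1.407355315; dist=6371·c=8966.261 ≈ 8966.3 km; running total=8966.3 km
Leg 1 bearing: y=sinΔλ·cosφ2=-0.54145113, x=cosφ1·sinφ2-sinφ1·cosφ2·cosΔλ=0.82483618; θ=atan2(y, x)=-33.2823° <0 so +360° → 326.7177° ≈ 326.7°
Leg 2: φ1=0.8528604, φ2=1.1202815, Δφ=0.2674211, Δλ=-0.4240941 rad; a=sin²(Δφ/2)+cosφ1·cosφ2·sin²(Δλ/2)=0.0304597595; c=2·atan2(√a, √(1-a))=0.350851249; dist=6371·c=2235.273 ≈ 2235.3 km; running total=11201.6 km
Leg 2 bearing: y=sinΔλ·cosφ2=-0.17917701, x=cosφ1·sinφ2-sinφ1·cosφ2·cosΔλ=0.29329755; θ=atan2(y, x)=-31.4210° <0 so +360° → 328.5790° ≈ 328.6°
Leg 3: φ1=1.1202815, φ2=0.5940490, Δφ=-0.5262325, Δλ=-1.6814031 rad; a=sin²(Δφ/2)+cosφ1·cosφ2·sin²(Δλ/2)=0.2679777223; c=2·atan2(√a, √(1-a))=1.088240630; dist=6371·c=6933.181 ≈ 6933.2 km; running total=18134.8 km
Leg 3 bearing: y=sinΔλ·cosφ2=-0.82361736, x=cosφ1·sinφ2-sinφ1·cosφ2·cosΔλ=0.32606303; θ=atan2(y, x)=-68.4018° <0 so +360° → 291.5982° ≈ 291.6°
Leg 4: φ1=0.5940490, φ2=0.1130450, Δφ=-0.4810040, Δλ=2.1227550 rad; a=sin²(Δφ/2)+cosφ1·cosφ2·sin²(Δλ/2)=0.6843057592; c=2·atan2(√a, √(1-a))=1.948311244; dist=6371·c=12412.691 ≈ 12412.7 km; running total=30547.5 km
Leg 4 bearing: y=sinΔλ·cosφ2=0.84606420, x=cosφ1·sinφ2-sinφ1·cosφ2·cosΔλ=0.38509858; θ=atan2(y, x)=65.5266° ≈ 65.5°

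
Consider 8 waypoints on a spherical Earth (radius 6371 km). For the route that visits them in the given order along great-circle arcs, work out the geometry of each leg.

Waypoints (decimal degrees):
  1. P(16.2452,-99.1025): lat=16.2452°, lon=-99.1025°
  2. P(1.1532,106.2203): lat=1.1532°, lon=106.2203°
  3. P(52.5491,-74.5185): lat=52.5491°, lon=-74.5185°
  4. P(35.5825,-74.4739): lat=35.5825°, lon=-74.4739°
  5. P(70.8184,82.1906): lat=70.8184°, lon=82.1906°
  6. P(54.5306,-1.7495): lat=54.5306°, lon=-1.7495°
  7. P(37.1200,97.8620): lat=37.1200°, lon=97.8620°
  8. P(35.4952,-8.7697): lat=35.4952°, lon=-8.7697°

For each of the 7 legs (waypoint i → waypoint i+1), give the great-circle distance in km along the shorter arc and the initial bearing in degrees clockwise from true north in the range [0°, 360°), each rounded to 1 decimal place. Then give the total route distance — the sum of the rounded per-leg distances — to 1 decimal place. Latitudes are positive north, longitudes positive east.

Leg 1: φ1=0.2835322, φ2=0.0201271, Δφ=-0.2634051, Δλ=3.5835589 rad; a=sin²(Δφ/2)+cosφ1·cosφ2·sin²(Δλ/2)=0.9310081210; c=2·atan2(√a, √(1-a))=2.610030391; dist=6371·c=16628.504 ≈ 16628.5 km; running total=16628.5 km
Leg 1 bearing: y=sinΔλ·cosφ2=-0.42763096, x=cosφ1·sinφ2-sinφ1·cosφ2·cosΔλ=0.27213922; θ=atan2(y, x)=-57.5278° <0 so +360° → 302.4722° ≈ 302.5°
Leg 2: φ1=0.0201271, φ2=0.9171548, Δφ=0.8970277, Δλ=-3.1544871 rad; a=sin²(Δφ/2)+cosφ1·cosφ2·sin²(Δλ/2)=0.7959651425; c=2·atan2(√a, √(1-a))=2.204247994; dist=6371·c=14043.264 ≈ 14043.3 km; running total=30671.8 km
Leg 2 bearing: y=sinΔλ·cosφ2=0.00784068, x=cosφ1·sinφ2-sinφ1·cosφ2·cosΔλ=0.80595103; θ=atan2(y, x)=0.5574° ≈ 0.6°
Leg 3: φ1=0.9171548, φ2=0.6210318, Δφ=-0.2961230, Δλ=0.0007784 rad; a=sin²(Δφ/2)+cosφ1·cosφ2·sin²(Δλ/2)=0.0217625606; c=2·atan2(√a, √(1-a))=0.296123546; dist=6371·c=1886.603 ≈ 1886.6 km; running total=32558.4 km
Leg 3 bearing: y=sinΔλ·cosφ2=0.00063307, x=cosφ1·sinφ2-sinφ1·cosφ2·cosΔλ=-0.29181399; θ=atan2(y, x)=179.8757° ≈ 179.9°
Leg 4: φ1=0.6210318, φ2=1.2360143, Δφ=0.6149825, Δλ=2.7343113 rad; a=sin²(Δφ/2)+cosφ1·cosφ2·sin²(Δλ/2)=0.3478928550; c=2·atan2(√a, √(1-a))=1.261682809; dist=6371·c=8038.181 ≈ 8038.2 km; running total=40596.6 km
Leg 4 bearing: y=sinΔλ·cosφ2=0.13014870, x=cosφ1·sinφ2-sinφ1·cosφ2·cosΔλ=0.94367101; θ=atan2(y, x)=7.8525° ≈ 7.9°
Leg 5: φ1=1.2360143, φ2=0.9517385, Δφ=-0.2842757, Δλ=-1.4650311 rad; a=sin²(Δφ/2)+cosφ1·cosφ2·sin²(Δλ/2)=0.1053313593; c=2·atan2(√a, √(1-a))=0.661067497; dist=6371·c=4211.661 ≈ 4211.7 km; running total=44808.3 km
Leg 5 bearing: y=sinΔλ·cosφ2=-0.57702558, x=cosφ1·sinφ2-sinφ1·cosφ2·cosΔλ=0.20973348; θ=atan2(y, x)=-70.0251° <0 so +360° → 289.9749° ≈ 290.0°
Leg 6: φ1=0.9517385, φ2=0.6478662, Δφ=-0.3038723, Δλ=1.7385486 rad; a=sin²(Δφ/2)+cosφ1·cosφ2·sin²(Δλ/2)=0.2928795703; c=2·atan2(√a, √(1-a))=1.143687749; dist=6371·c=7286.435 ≈ 7286.4 km; running total=52094.7 km
Leg 6 bearing: y=sinΔλ·cosφ2=0.78618023, x=cosφ1·sinφ2-sinφ1·cosφ2·cosΔλ=0.45861221; θ=atan2(y, x)=59.7432° ≈ 59.7°
Leg 7: φ1=0.6478662, φ2=0.6195081, Δφ=-0.0283581, Δλ=-1.8610743 rad; a=sin²(Δφ/2)+cosφ1·cosφ2·sin²(Δλ/2)=0.4177029273; c=2·atan2(√a, √(1-a))=1.405449796; dist=6371·c=8954.121 ≈ 8954.1 km; running total=61048.8 km
Leg 7 bearing: y=sinΔλ·cosφ2=-0.78010309, x=cosφ1·sinφ2-sinφ1·cosφ2·cosΔλ=0.60361241; θ=atan2(y, x)=-52.2687° <0 so +360° → 307.7313° ≈ 307.7°

Leg 1: dist=16628.5 km, bearing=302.5°
Leg 2: dist=14043.3 km, bearing=0.6°
Leg 3: dist=1886.6 km, bearing=179.9°
Leg 4: dist=8038.2 km, bearing=7.9°
Leg 5: dist=4211.7 km, bearing=290.0°
Leg 6: dist=7286.4 km, bearing=59.7°
Leg 7: dist=8954.1 km, bearing=307.7°
Total: 61048.8 km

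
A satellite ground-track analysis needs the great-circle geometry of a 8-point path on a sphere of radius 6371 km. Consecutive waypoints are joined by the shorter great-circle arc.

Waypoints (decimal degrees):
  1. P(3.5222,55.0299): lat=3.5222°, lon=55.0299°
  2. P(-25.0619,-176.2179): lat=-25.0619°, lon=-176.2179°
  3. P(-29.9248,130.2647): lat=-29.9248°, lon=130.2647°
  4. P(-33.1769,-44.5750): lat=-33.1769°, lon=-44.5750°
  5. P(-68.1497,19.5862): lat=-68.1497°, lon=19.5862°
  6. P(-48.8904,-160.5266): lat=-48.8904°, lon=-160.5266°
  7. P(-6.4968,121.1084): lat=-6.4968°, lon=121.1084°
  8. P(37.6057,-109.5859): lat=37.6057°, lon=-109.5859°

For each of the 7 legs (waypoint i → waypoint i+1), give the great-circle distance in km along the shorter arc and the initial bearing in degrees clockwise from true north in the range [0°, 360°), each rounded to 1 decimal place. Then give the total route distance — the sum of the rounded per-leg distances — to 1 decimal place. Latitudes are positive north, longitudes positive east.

Leg 1: φ1=0.0614740, φ2=-0.4374127, Δφ=-0.4988867, Δλ=-4.0360355 rad; a=sin²(Δφ/2)+cosφ1·cosφ2·sin²(Δλ/2)=0.7959865368; c=2·atan2(√a, √(1-a))=2.204301083; dist=6371·c=14043.602 ≈ 14043.6 km; running total=14043.6 km
Leg 1 bearing: y=sinΔλ·cosφ2=0.70643712, x=cosφ1·sinφ2-sinφ1·cosφ2·cosΔλ=-0.38796196; θ=atan2(y, x)=118.7748° ≈ 118.8°
Leg 2: φ1=-0.4374127, φ2=-0.5222863, Δφ=-0.0848736, Δλ=5.3491305 rad; a=sin²(Δφ/2)+cosφ1·cosφ2·sin²(Δλ/2)=0.1609446093; c=2·atan2(√a, √(1-a))=0.825607257; dist=6371·c=5259.944 ≈ 5259.9 km; running total=19303.5 km
Leg 2 bearing: y=sinΔλ·cosφ2=-0.69684391, x=cosφ1·sinφ2-sinφ1·cosφ2·cosΔλ=-0.23361149; θ=atan2(y, x)=-108.5333° <0 so +360° → 251.4667° ≈ 251.5°
Leg 3: φ1=-0.5222863, φ2=-0.5790461, Δφ=-0.0567599, Δλ=-3.0515284 rad; a=sin²(Δφ/2)+cosφ1·cosφ2·sin²(Δλ/2)=0.7247340885; c=2·atan2(√a, √(1-a))=2.036966228; dist=6371·c=12977.512 ≈ 12977.5 km; running total=32281.0 km
Leg 3 bearing: y=sinΔλ·cosφ2=-0.07528054, x=cosφ1·sinφ2-sinφ1·cosφ2·cosΔλ=-0.89011864; θ=atan2(y, x)=-175.1658° <0 so +360° → 184.8342° ≈ 184.8°
Leg 4: φ1=-0.5790461, φ2=-1.1894366, Δφ=-0.6103905, Δλ=1.1198242 rad; a=sin²(Δφ/2)+cosφ1·cosφ2·sin²(Δλ/2)=0.1781589154; c=2·atan2(√a, √(1-a))=0.871496289; dist=6371·c=5552.303 ≈ 5552.3 km; running total=37833.3 km
Leg 4 bearing: y=sinΔλ·cosφ2=0.33497340, x=cosφ1·sinφ2-sinφ1·cosφ2·cosΔλ=-0.68808872; θ=atan2(y, x)=154.0424° ≈ 154.0°
Leg 5: φ1=-1.1894366, φ2=-0.8532985, Δφ=0.3361382, Δλ=-3.1435614 rad; a=sin²(Δφ/2)+cosφ1·cosφ2·sin²(Δλ/2)=0.2726927711; c=2·atan2(√a, √(1-a))=1.098857019; dist=6371·c=7000.818 ≈ 7000.8 km; running total=44834.1 km
Leg 5 bearing: y=sinΔλ·cosφ2=0.00129444, x=cosφ1·sinφ2-sinφ1·cosφ2·cosΔλ=-0.89068739; θ=atan2(y, x)=179.9167° ≈ 179.9°
Leg 6: φ1=-0.8532985, φ2=-0.1133906, Δφ=0.7399079, Δλ=4.9154580 rad; a=sin²(Δφ/2)+cosφ1·cosφ2·sin²(Δλ/2)=0.3914987906; c=2·atan2(√a, √(1-a))=1.352053664; dist=6371·c=8613.934 ≈ 8613.9 km; running total=53448.0 km
Leg 6 bearing: y=sinΔλ·cosφ2=-0.97316237, x=cosφ1·sinφ2-sinφ1·cosφ2·cosΔλ=0.07658302; θ=atan2(y, x)=-85.5004° <0 so +360° → 274.4996° ≈ 274.5°
Leg 7: φ1=-0.1133906, φ2=0.6563433, Δφ=0.7697338, Δλ=-4.0263751 rad; a=sin²(Δφ/2)+cosφ1·cosφ2·sin²(Δλ/2)=0.7838331731; c=2·atan2(√a, √(1-a))=2.174464748; dist=6371·c=13853.515 ≈ 13853.5 km; running total=67301.5 km
Leg 7 bearing: y=sinΔλ·cosφ2=0.61300869, x=cosφ1·sinφ2-sinφ1·cosφ2·cosΔλ=0.54952277; θ=atan2(y, x)=48.1258° ≈ 48.1°

Leg 1: dist=14043.6 km, bearing=118.8°
Leg 2: dist=5259.9 km, bearing=251.5°
Leg 3: dist=12977.5 km, bearing=184.8°
Leg 4: dist=5552.3 km, bearing=154.0°
Leg 5: dist=7000.8 km, bearing=179.9°
Leg 6: dist=8613.9 km, bearing=274.5°
Leg 7: dist=13853.5 km, bearing=48.1°
Total: 67301.5 km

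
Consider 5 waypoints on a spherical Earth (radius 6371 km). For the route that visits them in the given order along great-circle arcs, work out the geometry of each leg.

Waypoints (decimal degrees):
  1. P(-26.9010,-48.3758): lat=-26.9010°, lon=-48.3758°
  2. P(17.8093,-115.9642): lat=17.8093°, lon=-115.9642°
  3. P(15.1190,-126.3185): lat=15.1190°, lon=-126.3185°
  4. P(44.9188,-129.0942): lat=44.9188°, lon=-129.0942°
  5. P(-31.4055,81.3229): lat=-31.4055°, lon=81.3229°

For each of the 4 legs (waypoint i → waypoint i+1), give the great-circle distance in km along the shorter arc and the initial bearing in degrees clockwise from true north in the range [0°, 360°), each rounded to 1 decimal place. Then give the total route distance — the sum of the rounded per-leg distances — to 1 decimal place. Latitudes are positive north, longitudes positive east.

Leg 1: φ1=-0.4695110, φ2=0.3108309, Δφ=0.7803419, Δλ=-1.1796401 rad; a=sin²(Δφ/2)+cosφ1·cosφ2·sin²(Δλ/2)=0.4073366352; c=2·atan2(√a, √(1-a))=1.384391986; dist=6371·c=8819.961 ≈ 8820.0 km; running total=8820.0 km
Leg 1 bearing: y=sinΔλ·cosφ2=-0.88016810, x=cosφ1·sinφ2-sinφ1·cosφ2·cosΔλ=0.43698756; θ=atan2(y, x)=-63.5964° <0 so +360° → 296.4036° ≈ 296.4°
Leg 2: φ1=0.3108309, φ2=0.2638763, Δφ=-0.0469546, Δλ=-0.1807166 rad; a=sin²(Δφ/2)+cosφ1·cosφ2·sin²(Δλ/2)=0.0080349891; c=2·atan2(√a, √(1-a))=0.179517154; dist=6371·c=1143.704 ≈ 1143.7 km; running total=9963.7 km
Leg 2 bearing: y=sinΔλ·cosφ2=-0.17351328, x=cosφ1·sinφ2-sinφ1·cosφ2·cosΔλ=-0.04212902; θ=atan2(y, x)=-103.6473° <0 so +360° → 256.3527° ≈ 256.4°
Leg 3: φ1=0.2638763, φ2=0.7839810, Δφ=0.5201046, Δλ=-0.0484451 rad; a=sin²(Δφ/2)+cosφ1·cosφ2·sin²(Δλ/2)=0.0665174163; c=2·atan2(√a, √(1-a))=0.521716178; dist=6371·c=3323.854 ≈ 3323.9 km; running total=13287.6 km
Leg 3 bearing: y=sinΔλ·cosφ2=-0.03429096, x=cosφ1·sinφ2-sinφ1·cosφ2·cosΔλ=0.49718762; θ=atan2(y, x)=-3.9454° <0 so +360° → 356.0546° ≈ 356.1°
Leg 4: φ1=0.7839810, φ2=-0.5481294, Δφ=-1.3321103, Δλ=3.6724712 rad; a=sin²(Δφ/2)+cosφ1·cosφ2·sin²(Δλ/2)=0.9445658347; c=2·atan2(√a, √(1-a))=2.666240623; dist=6371·c=16986.619 ≈ 16986.6 km; running total=30274.2 km
Leg 4 bearing: y=sinΔλ·cosφ2=-0.43211990, x=cosφ1·sinφ2-sinφ1·cosφ2·cosΔλ=0.15072248; θ=atan2(y, x)=-70.7713° <0 so +360° → 289.2287° ≈ 289.2°

Leg 1: dist=8820.0 km, bearing=296.4°
Leg 2: dist=1143.7 km, bearing=256.4°
Leg 3: dist=3323.9 km, bearing=356.1°
Leg 4: dist=16986.6 km, bearing=289.2°
Total: 30274.2 km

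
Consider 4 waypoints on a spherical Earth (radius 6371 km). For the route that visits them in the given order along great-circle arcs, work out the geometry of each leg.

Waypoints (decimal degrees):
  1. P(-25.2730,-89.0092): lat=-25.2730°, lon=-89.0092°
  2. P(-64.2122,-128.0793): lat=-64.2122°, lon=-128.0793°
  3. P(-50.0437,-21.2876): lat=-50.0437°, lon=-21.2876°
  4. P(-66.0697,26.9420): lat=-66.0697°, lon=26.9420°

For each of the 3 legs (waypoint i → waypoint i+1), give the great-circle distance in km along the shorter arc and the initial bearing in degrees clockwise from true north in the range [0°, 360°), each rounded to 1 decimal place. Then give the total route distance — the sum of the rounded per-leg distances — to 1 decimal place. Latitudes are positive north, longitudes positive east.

Leg 1: dist=5157.5 km, bearing=202.3°
Leg 2: dist=5831.9 km, bearing=129.1°
Leg 3: dist=3230.6 km, bearing=141.5°
Total: 14220.0 km

Leg 1: φ1=-0.4410971, φ2=-1.1207143, Δφ=-0.6796172, Δλ=-0.6819019 rad; a=sin²(Δφ/2)+cosφ1·cosφ2·sin²(Δλ/2)=0.1550801853; c=2·atan2(√a, √(1-a))=0.809528815; dist=6371·c=5157.508 ≈ 5157.5 km; running total=5157.5 km
Leg 1 bearing: y=sinΔλ·cosφ2=-0.27419259, x=cosφ1·sinφ2-sinφ1·cosφ2·cosΔλ=-0.67002963; θ=atan2(y, x)=-157.7444° <0 so +360° → 202.2556° ≈ 202.3°
Leg 2: φ1=-1.1207143, φ2=-0.8734273, Δφ=0.2472870, Δλ=1.8638668 rad; a=sin²(Δφ/2)+cosφ1·cosφ2·sin²(Δλ/2)=0.1952578068; c=2·atan2(√a, √(1-a))=0.915386271; dist=6371·c=5831.926 ≈ 5831.9 km; running total=10989.4 km
Leg 2 bearing: y=sinΔλ·cosφ2=0.61482048, x=cosφ1·sinφ2-sinφ1·cosφ2·cosΔλ=-0.50052428; θ=atan2(y, x)=129.1490° ≈ 129.1°
Leg 3: φ1=-0.8734273, φ2=-1.1531338, Δφ=-0.2797065, Δλ=0.8417653 rad; a=sin²(Δφ/2)+cosφ1·cosφ2·sin²(Δλ/2)=0.0629150044; c=2·atan2(√a, √(1-a))=0.507072322; dist=6371·c=3230.558 ≈ 3230.6 km; running total=14220.0 km
Leg 3 bearing: y=sinΔλ·cosφ2=0.30252335, x=cosφ1·sinφ2-sinφ1·cosφ2·cosΔλ=-0.37987689; θ=atan2(y, x)=141.4672° ≈ 141.5°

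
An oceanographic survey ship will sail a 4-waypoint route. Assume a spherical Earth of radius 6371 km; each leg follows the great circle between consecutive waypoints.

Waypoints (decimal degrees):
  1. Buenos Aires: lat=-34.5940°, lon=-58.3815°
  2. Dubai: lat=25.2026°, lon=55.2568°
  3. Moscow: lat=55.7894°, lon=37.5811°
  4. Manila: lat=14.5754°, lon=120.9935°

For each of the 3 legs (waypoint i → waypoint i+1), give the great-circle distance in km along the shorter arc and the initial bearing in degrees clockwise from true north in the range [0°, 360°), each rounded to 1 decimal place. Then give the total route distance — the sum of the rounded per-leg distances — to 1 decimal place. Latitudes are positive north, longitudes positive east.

Leg 1: dist=13644.9 km, bearing=80.1°
Leg 2: dist=3690.8 km, bearing=341.8°
Leg 3: dist=8262.2 km, bearing=87.0°
Total: 25597.9 km

Leg 1: φ1=-0.6037792, φ2=0.4398684, Δφ=1.0436476, Δλ=1.9833625 rad; a=sin²(Δφ/2)+cosφ1·cosφ2·sin²(Δλ/2)=0.7702062254; c=2·atan2(√a, √(1-a))=2.141723555; dist=6371·c=13644.921 ≈ 13644.9 km; running total=13644.9 km
Leg 1 bearing: y=sinΔλ·cosφ2=0.82888975, x=cosφ1·sinφ2-sinφ1·cosφ2·cosΔλ=0.14455504; θ=atan2(y, x)=80.1073° ≈ 80.1°
Leg 2: φ1=0.4398684, φ2=0.9737087, Δφ=0.5338404, Δλ=-0.3084992 rad; a=sin²(Δφ/2)+cosφ1·cosφ2·sin²(Δλ/2)=0.0815785110; c=2·atan2(√a, √(1-a))=0.579305633; dist=6371·c=3690.756 ≈ 3690.8 km; running total=17335.7 km
Leg 2 bearing: y=sinΔλ·cosφ2=-0.17071127, x=cosφ1·sinφ2-sinφ1·cosφ2·cosΔλ=0.52014565; θ=atan2(y, x)=-18.1698° <0 so +360° → 341.8302° ≈ 341.8°
Leg 3: φ1=0.9737087, φ2=0.2543887, Δφ=-0.7193200, Δλ=1.4558210 rad; a=sin²(Δφ/2)+cosφ1·cosφ2·sin²(Δλ/2)=0.3647315027; c=2·atan2(√a, √(1-a))=1.296845544; dist=6371·c=8262.203 ≈ 8262.2 km; running total=25597.9 km
Leg 3 bearing: y=sinΔλ·cosφ2=0.96142741, x=cosφ1·sinφ2-sinφ1·cosφ2·cosΔλ=0.04966966; θ=atan2(y, x)=87.0426° ≈ 87.0°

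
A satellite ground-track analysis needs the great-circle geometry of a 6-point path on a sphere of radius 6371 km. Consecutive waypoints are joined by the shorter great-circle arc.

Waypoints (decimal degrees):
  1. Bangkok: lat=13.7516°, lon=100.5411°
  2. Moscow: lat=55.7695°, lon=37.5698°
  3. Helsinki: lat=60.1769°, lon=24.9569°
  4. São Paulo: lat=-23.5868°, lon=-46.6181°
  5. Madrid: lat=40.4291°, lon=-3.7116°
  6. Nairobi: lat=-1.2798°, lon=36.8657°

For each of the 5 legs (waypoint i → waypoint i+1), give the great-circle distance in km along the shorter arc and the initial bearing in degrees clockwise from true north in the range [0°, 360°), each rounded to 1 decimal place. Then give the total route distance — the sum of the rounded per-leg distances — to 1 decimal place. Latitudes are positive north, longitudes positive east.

Leg 1: dist=7070.5 km, bearing=326.0°
Leg 2: dist=888.5 km, bearing=308.6°
Leg 3: dist=11310.5 km, bearing=242.6°
Leg 4: dist=8387.9 km, bearing=32.4°
Leg 5: dist=6193.5 km, bearing=128.1°
Total: 33850.9 km

Leg 1: φ1=0.2400107, φ2=0.9733614, Δφ=0.7333507, Δλ=-1.0990565 rad; a=sin²(Δφ/2)+cosφ1·cosφ2·sin²(Δλ/2)=0.2775797552; c=2·atan2(√a, √(1-a))=1.109800176; dist=6371·c=7070.537 ≈ 7070.5 km; running total=7070.5 km
Leg 1 bearing: y=sinΔλ·cosφ2=-0.50108419, x=cosφ1·sinφ2-sinφ1·cosφ2·cosΔλ=0.74231501; θ=atan2(y, x)=-34.0205° <0 so +360° → 325.9795° ≈ 326.0°
Leg 2: φ1=0.9733614, φ2=1.0502850, Δφ=0.0769236, Δλ=-0.2201366 rad; a=sin²(Δφ/2)+cosφ1·cosφ2·sin²(Δλ/2)=0.0048541752; c=2·atan2(√a, √(1-a))=0.139456803; dist=6371·c=888.479 ≈ 888.5 km; running total=7959.0 km
Leg 2 bearing: y=sinΔλ·cosφ2=-0.10859709, x=cosφ1·sinφ2-sinφ1·cosφ2·cosΔλ=0.08677050; θ=atan2(y, x)=-51.3747° <0 so +360° → 308.6253° ≈ 308.6°
Leg 3: φ1=1.0502850, φ2=-0.4116673, Δφ=-1.4619524, Δλ=-1.2492194 rad; a=sin²(Δφ/2)+cosφ1·cosφ2·sin²(Δλ/2)=0.6015460373; c=2·atan2(√a, √(1-a))=1.775311105; dist=6371·c=11310.507 ≈ 11310.5 km; running total=19269.5 km
Leg 3 bearing: y=sinΔλ·cosφ2=-0.86947580, x=cosφ1·sinφ2-sinφ1·cosφ2·cosΔλ=-0.45029483; θ=atan2(y, x)=-117.3793° <0 so +360° → 242.6207° ≈ 242.6°
Leg 4: φ1=-0.4116673, φ2=0.7056209, Δφ=1.1172882, Δλ=0.7488597 rad; a=sin²(Δφ/2)+cosφ1·cosφ2·sin²(Δλ/2)=0.3742569641; c=2·atan2(√a, √(1-a))=1.316580958; dist=6371·c=8387.937 ≈ 8387.9 km; running total=27657.4 km
Leg 4 bearing: y=sinΔλ·cosφ2=0.51823413, x=cosφ1·sinφ2-sinφ1·cosφ2·cosΔλ=0.81742776; θ=atan2(y, x)=32.3739° ≈ 32.4°
Leg 5: φ1=0.7056209, φ2=-0.0223367, Δφ=-0.7279576, Δλ=0.7082075 rad; a=sin²(Δφ/2)+cosφ1·cosφ2·sin²(Δλ/2)=0.2182340681; c=2·atan2(√a, √(1-a))=0.972141354; dist=6371·c=6193.513 ≈ 6193.5 km; running total=33850.9 km
Leg 5 bearing: y=sinΔλ·cosφ2=0.65031109, x=cosφ1·sinφ2-sinφ1·cosφ2·cosΔλ=-0.50943825; θ=atan2(y, x)=128.0743° ≈ 128.1°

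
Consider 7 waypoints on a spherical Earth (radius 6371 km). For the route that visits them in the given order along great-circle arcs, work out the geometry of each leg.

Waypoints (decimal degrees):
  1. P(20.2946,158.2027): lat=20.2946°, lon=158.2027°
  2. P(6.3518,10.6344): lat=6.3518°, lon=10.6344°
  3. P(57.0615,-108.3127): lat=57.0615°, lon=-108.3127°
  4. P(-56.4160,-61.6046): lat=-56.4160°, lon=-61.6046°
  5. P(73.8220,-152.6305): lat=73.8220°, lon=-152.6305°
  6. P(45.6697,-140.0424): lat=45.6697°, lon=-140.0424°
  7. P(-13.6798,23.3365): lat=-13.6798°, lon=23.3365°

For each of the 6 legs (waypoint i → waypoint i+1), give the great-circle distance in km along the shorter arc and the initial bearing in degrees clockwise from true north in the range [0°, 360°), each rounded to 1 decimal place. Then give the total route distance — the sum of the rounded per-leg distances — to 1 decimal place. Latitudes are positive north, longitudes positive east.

Leg 1: φ1=0.3542076, φ2=0.1108598, Δφ=-0.2433478, Δλ=-2.5755527 rad; a=sin²(Δφ/2)+cosφ1·cosφ2·sin²(Δλ/2)=0.8742014781; c=2·atan2(√a, √(1-a))=2.416447196; dist=6371·c=15395.185 ≈ 15395.2 km; running total=15395.2 km
Leg 1 bearing: y=sinΔλ·cosφ2=-0.53300173, x=cosφ1·sinφ2-sinφ1·cosφ2·cosΔλ=0.39471784; θ=atan2(y, x)=-53.4780° <0 so +360° → 306.5220° ≈ 306.5°
Leg 2: φ1=0.1108598, φ2=0.9959111, Δφ=0.8850512, Δλ=-2.0760185 rad; a=sin²(Δφ/2)+cosφ1·cosφ2·sin²(Δλ/2)=0.5843528937; c=2·atan2(√a, √(1-a))=1.740312815; dist=6371·c=11087.533 ≈ 11087.5 km; running total=26482.7 km
Leg 2 bearing: y=sinΔλ·cosφ2=-0.47580760, x=cosφ1·sinφ2-sinφ1·cosφ2·cosΔλ=0.86321810; θ=atan2(y, x)=-28.8636° <0 so +360° → 331.1364° ≈ 331.1°
Leg 3: φ1=0.9959111, φ2=-0.9846450, Δφ=-1.9805560, Δλ=0.8152101 rad; a=sin²(Δφ/2)+cosφ1·cosφ2·sin²(Δλ/2)=0.7464587348; c=2·atan2(√a, √(1-a))=2.086236027; dist=6371·c=13291.410 ≈ 13291.4 km; running total=39774.1 km
Leg 3 bearing: y=sinΔλ·cosφ2=0.40262763, x=cosφ1·sinφ2-sinφ1·cosφ2·cosΔλ=-0.77131275; θ=atan2(y, x)=152.4353° ≈ 152.4°
Leg 4: φ1=-0.9846450, φ2=1.2884370, Δφ=2.2730819, Δλ=-1.5887017 rad; a=sin²(Δφ/2)+cosφ1·cosφ2·sin²(Δλ/2)=0.9014230137; c=2·atan2(√a, √(1-a))=2.502850037; dist=6371·c=15945.658 ≈ 15945.7 km; running total=55719.8 km
Leg 4 bearing: y=sinΔλ·cosφ2=-0.27857770, x=cosφ1·sinφ2-sinφ1·cosφ2·cosΔλ=0.52709840; θ=atan2(y, x)=-27.8570° <0 so +360° → 332.1430° ≈ 332.1°
Leg 5: φ1=1.2884370, φ2=0.7970866, Δφ=-0.4913503, Δλ=0.2197038 rad; a=sin²(Δφ/2)+cosφ1·cosφ2·sin²(Δλ/2)=0.0614918113; c=2·atan2(√a, √(1-a))=0.501179691; dist=6371·c=3193.016 ≈ 3193.0 km; running total=58912.8 km
Leg 5 bearing: y=sinΔλ·cosφ2=0.15229547, x=cosφ1·sinφ2-sinφ1·cosφ2·cosΔλ=-0.45568450; θ=atan2(y, x)=161.5197° ≈ 161.5°
Leg 6: φ1=0.7970866, φ2=-0.2387576, Δφ=-1.0358442, Δλ=2.8514997 rad; a=sin²(Δφ/2)+cosφ1·cosφ2·sin²(Δλ/2)=0.9098861342; c=2·atan2(√a, √(1-a))=2.531809579; dist=6371·c=16130.159 ≈ 16130.2 km; running total=75043.0 km
Leg 6 bearing: y=sinΔλ·cosφ2=0.27792701, x=cosφ1·sinφ2-sinφ1·cosφ2·cosΔλ=0.50072948; θ=atan2(y, x)=29.0322° ≈ 29.0°

Leg 1: dist=15395.2 km, bearing=306.5°
Leg 2: dist=11087.5 km, bearing=331.1°
Leg 3: dist=13291.4 km, bearing=152.4°
Leg 4: dist=15945.7 km, bearing=332.1°
Leg 5: dist=3193.0 km, bearing=161.5°
Leg 6: dist=16130.2 km, bearing=29.0°
Total: 75043.0 km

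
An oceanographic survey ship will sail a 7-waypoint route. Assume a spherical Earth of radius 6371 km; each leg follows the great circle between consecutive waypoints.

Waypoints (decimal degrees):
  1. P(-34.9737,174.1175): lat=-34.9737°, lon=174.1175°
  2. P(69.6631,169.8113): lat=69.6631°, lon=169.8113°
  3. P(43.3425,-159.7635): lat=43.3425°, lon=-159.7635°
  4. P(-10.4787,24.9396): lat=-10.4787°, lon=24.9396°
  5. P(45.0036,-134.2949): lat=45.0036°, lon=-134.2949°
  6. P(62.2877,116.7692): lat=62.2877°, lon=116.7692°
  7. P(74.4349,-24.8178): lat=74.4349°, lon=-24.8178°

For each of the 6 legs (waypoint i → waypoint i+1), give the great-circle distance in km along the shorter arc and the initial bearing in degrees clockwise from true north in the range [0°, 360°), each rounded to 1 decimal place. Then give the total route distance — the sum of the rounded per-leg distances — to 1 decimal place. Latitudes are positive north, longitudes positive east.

Leg 1: dist=11640.4 km, bearing=358.5°
Leg 2: dist=3392.8 km, bearing=133.5°
Leg 3: dist=16332.6 km, bearing=351.5°
Leg 4: dist=15694.4 km, bearing=336.4°
Leg 5: dist=6528.5 km, bearing=329.0°
Leg 6: dist=4555.7 km, bearing=345.3°
Total: 58144.4 km

Leg 1: φ1=-0.6104062, φ2=1.2158505, Δφ=1.8262567, Δλ=-0.0751574 rad; a=sin²(Δφ/2)+cosφ1·cosφ2·sin²(Δλ/2)=0.6267473877; c=2·atan2(√a, √(1-a))=1.827087662; dist=6371·c=11640.375 ≈ 11640.4 km; running total=11640.4 km
Leg 1 bearing: y=sinΔλ·cosφ2=-0.02609558, x=cosφ1·sinφ2-sinφ1·cosφ2·cosΔλ=0.96698470; θ=atan2(y, x)=-1.5458° <0 so +360° → 358.4542° ≈ 358.5°
Leg 2: φ1=1.2158505, φ2=0.7564693, Δφ=-0.4593811, Δλ=-5.7521654 rad; a=sin²(Δφ/2)+cosφ1·cosφ2·sin²(Δλ/2)=0.0692396422; c=2·atan2(√a, √(1-a))=0.532539052; dist=6371·c=3392.806 ≈ 3392.8 km; running total=15033.2 km
Leg 2 bearing: y=sinΔλ·cosφ2=0.36829591, x=cosφ1·sinφ2-sinφ1·cosφ2·cosΔλ=-0.34948559; θ=atan2(y, x)=133.4988° ≈ 133.5°
Leg 3: φ1=0.7564693, φ2=-0.1828878, Δφ=-0.9393571, Δλ=3.2236772 rad; a=sin²(Δφ/2)+cosφ1·cosφ2·sin²(Δλ/2)=0.9187774929; c=2·atan2(√a, √(1-a))=2.563588923; dist=6371·c=16332.625 ≈ 16332.6 km; running total=31365.8 km
Leg 3 bearing: y=sinΔλ·cosφ2=-0.08062501, x=cosφ1·sinφ2-sinφ1·cosφ2·cosΔλ=0.54037140; θ=atan2(y, x)=-8.4861° <0 so +360° → 351.5139° ≈ 351.5°
Leg 4: φ1=-0.1828878, φ2=0.7854610, Δφ=0.9683488, Δλ=-2.7791663 rad; a=sin²(Δφ/2)+cosφ1·cosφ2·sin²(Δλ/2)=0.8893573643; c=2·atan2(√a, √(1-a))=2.463410892; dist=6371·c=15694.391 ≈ 15694.4 km; running total=47060.2 km
Leg 4 bearing: y=sinΔλ·cosφ2=-0.25068472, x=cosφ1·sinφ2-sinφ1·cosφ2·cosΔλ=0.57511785; θ=atan2(y, x)=-23.5516° <0 so +360° → 336.4484° ≈ 336.4°
Leg 5: φ1=0.7854610, φ2=1.0871254, Δφ=0.3016645, Δλ=4.3818952 rad; a=sin²(Δφ/2)+cosφ1·cosφ2·sin²(Δλ/2)=0.2403322587; c=2·atan2(√a, √(1-a))=1.024723164; dist=6371·c=6528.511 ≈ 6528.5 km; running total=53588.7 km
Leg 5 bearing: y=sinΔλ·cosφ2=-0.43986560, x=cosφ1·sinφ2-sinφ1·cosφ2·cosΔλ=0.73267244; θ=atan2(y, x)=-30.9788° <0 so +360° → 329.0212° ≈ 329.0°
Leg 6: φ1=1.0871254, φ2=1.2991341, Δφ=0.2120086, Δλ=-2.4711593 rad; a=sin²(Δφ/2)+cosφ1·cosφ2·sin²(Δλ/2)=0.1224738526; c=2·atan2(√a, √(1-a))=0.715062452; dist=6371·c=4555.663 ≈ 4555.7 km; running total=58144.4 km
Leg 6 bearing: y=sinΔλ·cosφ2=-0.16672221, x=cosφ1·sinφ2-sinφ1·cosφ2·cosΔλ=0.63411335; θ=atan2(y, x)=-14.7309° <0 so +360° → 345.2691° ≈ 345.3°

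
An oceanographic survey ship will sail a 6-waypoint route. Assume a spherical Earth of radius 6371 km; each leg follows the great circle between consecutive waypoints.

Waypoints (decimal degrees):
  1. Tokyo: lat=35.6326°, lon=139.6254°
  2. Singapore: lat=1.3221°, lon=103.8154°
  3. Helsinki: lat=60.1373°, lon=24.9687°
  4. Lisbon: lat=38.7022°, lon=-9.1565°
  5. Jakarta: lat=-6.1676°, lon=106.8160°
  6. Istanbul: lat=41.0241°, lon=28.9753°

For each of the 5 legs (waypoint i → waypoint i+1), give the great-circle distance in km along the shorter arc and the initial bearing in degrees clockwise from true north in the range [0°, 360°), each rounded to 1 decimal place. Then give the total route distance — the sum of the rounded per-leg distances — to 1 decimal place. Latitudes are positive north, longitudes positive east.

Leg 1: dist=5309.3 km, bearing=232.2°
Leg 2: dist=9264.9 km, bearing=330.5°
Leg 3: dist=3362.5 km, bearing=240.4°
Leg 4: dist=12677.9 km, bearing=78.1°
Leg 5: dist=9449.6 km, bearing=312.2°
Total: 40064.2 km

Leg 1: φ1=0.6219062, φ2=0.0230750, Δφ=-0.5988312, Δλ=-0.6250024 rad; a=sin²(Δφ/2)+cosφ1·cosφ2·sin²(Δλ/2)=0.1638043134; c=2·atan2(√a, √(1-a))=0.833361530; dist=6371·c=5309.346 ≈ 5309.3 km; running total=5309.3 km
Leg 1 bearing: y=sinΔλ·cosφ2=-0.58494346, x=cosφ1·sinφ2-sinφ1·cosφ2·cosΔλ=-0.45357578; θ=atan2(y, x)=-127.7906° <0 so +360° → 232.2094° ≈ 232.2°
Leg 2: φ1=0.0230750, φ2=1.0495939, Δφ=1.0265189, Δλ=-1.3761345 rad; a=sin²(Δφ/2)+cosφ1·cosφ2·sin²(Δλ/2)=0.4418503158; c=2·atan2(√a, √(1-a))=1.454233181; dist=6371·c=9264.920 ≈ 9264.9 km; running total=14574.2 km
Leg 2 bearing: y=sinΔλ·cosφ2=-0.48851907, x=cosφ1·sinφ2-sinφ1·cosφ2·cosΔλ=0.86476793; θ=atan2(y, x)=-29.4627° <0 so +360° → 330.5373° ≈ 330.5°
Leg 3: φ1=1.0495939, φ2=0.6754808, Δφ=-0.3741131, Δλ=-0.5955971 rad; a=sin²(Δφ/2)+cosφ1·cosφ2·sin²(Δλ/2)=0.0680382409; c=2·atan2(√a, √(1-a))=0.527787365; dist=6371·c=3362.533 ≈ 3362.5 km; running total=17936.7 km
Leg 3 bearing: y=sinΔλ·cosφ2=-0.43781044, x=cosφ1·sinφ2-sinφ1·cosφ2·cosΔλ=-0.24891399; θ=atan2(y, x)=-119.6201° <0 so +360° → 240.3799° ≈ 240.4°
Leg 4: φ1=0.6754808, φ2=-0.1076449, Δφ=-0.7831257, Δλ=2.0241020 rad; a=sin²(Δφ/2)+cosφ1·cosφ2·sin²(Δλ/2)=0.7034851256; c=2·atan2(√a, √(1-a))=1.989931078; dist=6371·c=12677.851 ≈ 12677.9 km; running total=30614.6 km
Leg 4 bearing: y=sinΔλ·cosφ2=0.89380080, x=cosφ1·sinφ2-sinφ1·cosφ2·cosΔλ=0.18840209; θ=atan2(y, x)=78.0970° ≈ 78.1°
Leg 5: φ1=-0.1076449, φ2=0.7160056, Δφ=0.8236505, Δλ=-1.3585765 rad; a=sin²(Δφ/2)+cosφ1·cosφ2·sin²(Δλ/2)=0.4562661596; c=2·atan2(√a, √(1-a))=1.483216730; dist=6371·c=9449.574 ≈ 9449.6 km; running total=40064.2 km
Leg 5 bearing: y=sinΔλ·cosφ2=-0.73750842, x=cosφ1·sinφ2-sinφ1·cosφ2·cosΔλ=0.66964971; θ=atan2(y, x)=-47.7609° <0 so +360° → 312.2391° ≈ 312.2°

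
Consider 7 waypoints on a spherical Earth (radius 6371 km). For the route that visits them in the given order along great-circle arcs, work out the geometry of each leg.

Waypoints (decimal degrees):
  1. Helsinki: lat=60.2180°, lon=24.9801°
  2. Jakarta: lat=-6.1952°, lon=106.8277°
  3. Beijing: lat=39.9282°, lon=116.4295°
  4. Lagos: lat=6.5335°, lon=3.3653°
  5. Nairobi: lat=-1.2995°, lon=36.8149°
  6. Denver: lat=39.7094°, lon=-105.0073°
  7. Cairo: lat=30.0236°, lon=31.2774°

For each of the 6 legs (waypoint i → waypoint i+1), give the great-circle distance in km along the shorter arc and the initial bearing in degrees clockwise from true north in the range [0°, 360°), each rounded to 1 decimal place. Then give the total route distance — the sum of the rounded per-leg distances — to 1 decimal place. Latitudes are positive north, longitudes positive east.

Leg 1: φ1=1.0510024, φ2=-0.1081266, Δφ=-1.1591290, Δλ=1.4285101 rad; a=sin²(Δφ/2)+cosφ1·cosφ2·sin²(Δλ/2)=0.5118192490; c=2·atan2(√a, √(1-a))=1.594437027; dist=6371·c=10158.158 ≈ 10158.2 km; running total=10158.2 km
Leg 1 bearing: y=sinΔλ·cosφ2=0.98411341, x=cosφ1·sinφ2-sinφ1·cosφ2·cosΔλ=-0.17596029; θ=atan2(y, x)=100.1374° ≈ 100.1°
Leg 2: φ1=-0.1081266, φ2=0.6968786, Δφ=0.8050052, Δλ=0.1675830 rad; a=sin²(Δφ/2)+cosφ1·cosφ2·sin²(Δλ/2)=0.1587863584; c=2·atan2(√a, √(1-a))=0.819718110; dist=6371·c=5222.424 ≈ 5222.4 km; running total=15380.6 km
Leg 2 bearing: y=sinΔλ·cosφ2=0.12791026, x=cosφ1·sinφ2-sinφ1·cosφ2·cosΔλ=0.71967491; θ=atan2(y, x)=10.0781° ≈ 10.1°
Leg 3: φ1=0.6968786, φ2=0.1140311, Δφ=-0.5828475, Δλ=-1.9733426 rad; a=sin²(Δφ/2)+cosφ1·cosφ2·sin²(Δλ/2)=0.6127209196; c=2·atan2(√a, √(1-a))=1.798192853; dist=6371·c=11456.287 ≈ 11456.3 km; running total=26836.9 km
Leg 3 bearing: y=sinΔλ·cosφ2=-0.91409109, x=cosφ1·sinφ2-sinφ1·cosφ2·cosΔλ=0.33706596; θ=atan2(y, x)=-69.7588° <0 so +360° → 290.2412° ≈ 290.2°
Leg 4: φ1=0.1140311, φ2=-0.0226806, Δφ=-0.1367116, Δλ=0.5838057 rad; a=sin²(Δφ/2)+cosφ1·cosφ2·sin²(Δλ/2)=0.0869207410; c=2·atan2(√a, √(1-a))=0.598541056; dist=6371·c=3813.305 ≈ 3813.3 km; running total=30650.2 km
Leg 4 bearing: y=sinΔλ·cosφ2=0.55106148, x=cosφ1·sinφ2-sinφ1·cosφ2·cosΔλ=-0.11744508; θ=atan2(y, x)=102.0312° ≈ 102.0°
Leg 5: φ1=-0.0226806, φ2=0.6930598, Δφ=0.7157403, Δλ=-2.4752643 rad; a=sin²(Δφ/2)+cosφ1·cosφ2·sin²(Δλ/2)=0.8095367798; c=2·atan2(√a, √(1-a))=2.238358802; dist=6371·c=14260.584 ≈ 14260.6 km; running total=44910.8 km
Leg 5 bearing: y=sinΔλ·cosφ2=-0.47550405, x=cosφ1·sinφ2-sinφ1·cosφ2·cosΔλ=0.62501506; θ=atan2(y, x)=-37.2634° <0 so +360° → 322.7366° ≈ 322.7°
Leg 6: φ1=0.6930598, φ2=0.5240107, Δφ=-0.1690491, Δλ=2.3786167 rad; a=sin²(Δφ/2)+cosφ1·cosφ2·sin²(Δλ/2)=0.5808745757; c=2·atan2(√a, √(1-a))=1.733259215; dist=6371·c=11042.594 ≈ 11042.6 km; running total=55953.4 km
Leg 6 bearing: y=sinΔλ·cosφ2=0.59834651, x=cosφ1·sinφ2-sinφ1·cosφ2·cosΔλ=0.78474114; θ=atan2(y, x)=37.3247° ≈ 37.3°

Leg 1: dist=10158.2 km, bearing=100.1°
Leg 2: dist=5222.4 km, bearing=10.1°
Leg 3: dist=11456.3 km, bearing=290.2°
Leg 4: dist=3813.3 km, bearing=102.0°
Leg 5: dist=14260.6 km, bearing=322.7°
Leg 6: dist=11042.6 km, bearing=37.3°
Total: 55953.4 km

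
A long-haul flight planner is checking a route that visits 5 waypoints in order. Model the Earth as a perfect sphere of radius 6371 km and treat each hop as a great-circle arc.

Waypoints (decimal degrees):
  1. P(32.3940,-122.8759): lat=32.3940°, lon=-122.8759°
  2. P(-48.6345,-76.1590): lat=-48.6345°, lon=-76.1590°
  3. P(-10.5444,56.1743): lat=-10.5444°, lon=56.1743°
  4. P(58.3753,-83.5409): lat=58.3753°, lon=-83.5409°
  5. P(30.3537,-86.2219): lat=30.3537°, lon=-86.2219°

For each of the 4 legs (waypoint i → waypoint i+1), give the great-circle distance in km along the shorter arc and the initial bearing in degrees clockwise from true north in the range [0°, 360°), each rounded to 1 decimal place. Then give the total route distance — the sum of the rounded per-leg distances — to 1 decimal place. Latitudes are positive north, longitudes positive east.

Leg 1: dist=10131.8 km, bearing=151.2°
Leg 2: dist=11950.0 km, bearing=130.4°
Leg 3: dist=13710.7 km, bearing=336.1°
Leg 4: dist=3122.6 km, bearing=184.9°
Total: 38915.1 km

Leg 1: φ1=0.5653820, φ2=-0.8488322, Δφ=-1.4142141, Δλ=0.8153637 rad; a=sin²(Δφ/2)+cosφ1·cosφ2·sin²(Δλ/2)=0.5097480997; c=2·atan2(√a, √(1-a))=1.590293762; dist=6371·c=10131.762 ≈ 10131.8 km; running total=10131.8 km
Leg 1 bearing: y=sinΔλ·cosφ2=0.48108962, x=cosφ1·sinφ2-sinφ1·cosφ2·cosΔλ=-0.87645460; θ=atan2(y, x)=151.2374° ≈ 151.2°
Leg 2: φ1=-0.8488322, φ2=-0.1840345, Δφ=0.6647977, Δλ=2.3096518 rad; a=sin²(Δφ/2)+cosφ1·cosφ2·sin²(Δλ/2)=0.6500972348; c=2·atan2(√a, √(1-a))=1.875692847; dist=6371·c=11950.039 ≈ 11950.0 km; running total=22081.8 km
Leg 2 bearing: y=sinΔλ·cosφ2=0.72675657, x=cosφ1·sinφ2-sinφ1·cosφ2·cosΔλ=-0.61782536; θ=atan2(y, x)=130.3683° ≈ 130.4°
Leg 3: φ1=-0.1840345, φ2=1.0188412, Δφ=1.2028757, Δλ=-2.4384903 rad; a=sin²(Δφ/2)+cosφ1·cosφ2·sin²(Δλ/2)=0.7745326460; c=2·atan2(√a, √(1-a))=2.152041786; dist=6371·c=13710.658 ≈ 13710.7 km; running total=35792.5 km
Leg 3 bearing: y=sinΔλ·cosφ2=-0.33904008, x=cosφ1·sinφ2-sinφ1·cosφ2·cosΔλ=0.76392351; θ=atan2(y, x)=-23.9323° <0 so +360° → 336.0677° ≈ 336.1°
Leg 4: φ1=1.0188412, φ2=0.5297720, Δφ=-0.4890692, Δλ=-0.0467923 rad; a=sin²(Δφ/2)+cosφ1·cosφ2·sin²(Δλ/2)=0.0588623590; c=2·atan2(√a, √(1-a))=0.490122327; dist=6371·c=3122.569 ≈ 3122.6 km; running total=38915.1 km
Leg 4 bearing: y=sinΔλ·cosφ2=-0.04036337, x=cosφ1·sinφ2-sinφ1·cosφ2·cosΔλ=-0.46900013; θ=atan2(y, x)=-175.0811° <0 so +360° → 184.9189° ≈ 184.9°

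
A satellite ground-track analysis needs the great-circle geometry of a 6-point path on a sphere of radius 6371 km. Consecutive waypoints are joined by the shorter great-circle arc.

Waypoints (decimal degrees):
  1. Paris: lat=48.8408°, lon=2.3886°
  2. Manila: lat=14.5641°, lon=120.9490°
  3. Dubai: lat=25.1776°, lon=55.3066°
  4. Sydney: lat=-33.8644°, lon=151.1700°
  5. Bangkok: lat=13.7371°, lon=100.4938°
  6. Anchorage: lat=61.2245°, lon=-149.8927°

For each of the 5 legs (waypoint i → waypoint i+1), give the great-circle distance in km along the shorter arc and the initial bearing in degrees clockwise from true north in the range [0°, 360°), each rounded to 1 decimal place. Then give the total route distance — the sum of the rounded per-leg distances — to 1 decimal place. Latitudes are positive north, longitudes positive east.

Leg 1: dist=10743.2 km, bearing=58.8°
Leg 2: dist=6903.0 km, bearing=291.1°
Leg 3: dist=12041.3 km, bearing=119.5°
Leg 4: dist=7532.2 km, bearing=305.7°
Leg 5: dist=9681.3 km, bearing=27.0°
Total: 46901.0 km

Leg 1: φ1=0.8524328, φ2=0.2541915, Δφ=-0.5982413, Δλ=2.0692693 rad; a=sin²(Δφ/2)+cosφ1·cosφ2·sin²(Δλ/2)=0.5576100515; c=2·atan2(√a, √(1-a))=1.686272902; dist=6371·c=10743.245 ≈ 10743.2 km; running total=10743.2 km
Leg 1 bearing: y=sinΔλ·cosφ2=0.85009069, x=cosφ1·sinφ2-sinφ1·cosφ2·cosΔλ=0.51387756; θ=atan2(y, x)=58.8472° ≈ 58.8°
Leg 2: φ1=0.2541915, φ2=0.4394320, Δφ=0.1852405, Δλ=-1.1456760 rad; a=sin²(Δφ/2)+cosφ1·cosφ2·sin²(Δλ/2)=0.2658840027; c=2·atan2(√a, √(1-a))=1.083507511; dist=6371·c=6903.026 ≈ 6903.0 km; running total=17646.2 km
Leg 2 bearing: y=sinΔλ·cosφ2=-0.82443918, x=cosφ1·sinφ2-sinφ1·cosφ2·cosΔλ=0.31789753; θ=atan2(y, x)=-68.9137° <0 so +360° → 291.0863° ≈ 291.1°
Leg 3: φ1=0.4394320, φ2=-0.5910453, Δφ=-1.0304773, Δλ=1.6731320 rad; a=sin²(Δφ/2)+cosφ1·cosφ2·sin²(Δλ/2)=0.6569137353; c=2·atan2(√a, √(1-a))=1.890017811; dist=6371·c=12041.303 ≈ 12041.3 km; running total=29687.5 km
Leg 3 bearing: y=sinΔλ·cosφ2=0.82601447, x=cosφ1·sinφ2-sinφ1·cosφ2·cosΔλ=-0.46820126; θ=atan2(y, x)=119.5454° ≈ 119.5°
Leg 4: φ1=-0.5910453, φ2=0.2397576, Δφ=0.8308029, Δλ=-0.8844665 rad; a=sin²(Δφ/2)+cosφ1·cosφ2·sin²(Δλ/2)=0.3105875825; c=2·atan2(√a, √(1-a))=1.182270166; dist=6371·c=7532.243 ≈ 7532.2 km; running total=37219.7 km
Leg 4 bearing: y=sinΔλ·cosφ2=-0.75144931, x=cosφ1·sinφ2-sinφ1·cosφ2·cosΔλ=0.54019967; θ=atan2(y, x)=-54.2885° <0 so +360° → 305.7115° ≈ 305.7°
Leg 5: φ1=0.2397576, φ2=1.0685691, Δφ=0.8288115, Δλ=-4.3700688 rad; a=sin²(Δφ/2)+cosφ1·cosφ2·sin²(Δλ/2)=0.4744105460; c=2·atan2(√a, √(1-a))=1.519595050; dist=6371·c=9681.340 ≈ 9681.3 km; running total=46901.0 km
Leg 5 bearing: y=sinΔλ·cosφ2=0.45344854, x=cosφ1·sinφ2-sinφ1·cosφ2·cosΔλ=0.88981186; θ=atan2(y, x)=27.0034° ≈ 27.0°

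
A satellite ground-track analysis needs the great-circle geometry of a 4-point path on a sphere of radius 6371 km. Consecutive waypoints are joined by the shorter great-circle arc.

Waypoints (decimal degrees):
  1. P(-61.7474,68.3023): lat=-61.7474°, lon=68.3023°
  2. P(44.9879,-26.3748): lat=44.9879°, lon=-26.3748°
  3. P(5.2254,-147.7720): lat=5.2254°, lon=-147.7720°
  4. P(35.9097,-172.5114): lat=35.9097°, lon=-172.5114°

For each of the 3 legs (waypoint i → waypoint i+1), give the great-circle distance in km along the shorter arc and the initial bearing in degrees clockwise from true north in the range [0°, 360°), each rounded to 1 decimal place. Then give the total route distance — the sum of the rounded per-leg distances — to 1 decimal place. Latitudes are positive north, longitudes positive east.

Leg 1: φ1=-1.0776954, φ2=0.7851870, Δφ=1.8628824, Δλ=-1.6524271 rad; a=sin²(Δφ/2)+cosφ1·cosφ2·sin²(Δλ/2)=0.8250178089; c=2·atan2(√a, √(1-a))=2.278427634; dist=6371·c=14515.862 ≈ 14515.9 km; running total=14515.9 km
Leg 1 bearing: y=sinΔλ·cosφ2=-0.70490097, x=cosφ1·sinφ2-sinφ1·cosφ2·cosΔλ=0.28384558; θ=atan2(y, x)=-68.0666° <0 so +360° → 291.9334° ≈ 291.9°
Leg 2: φ1=0.7851870, φ2=0.0912004, Δφ=-0.6939865, Δλ=-2.1187808 rad; a=sin²(Δφ/2)+cosφ1·cosφ2·sin²(Δλ/2)=0.6512704934; c=2·atan2(√a, √(1-a))=1.878153778; dist=6371·c=11965.718 ≈ 11965.7 km; running total=26481.6 km
Leg 2 bearing: y=sinΔλ·cosφ2=-0.85002890, x=cosφ1·sinφ2-sinφ1·cosφ2·cosΔλ=0.43118421; θ=atan2(y, x)=-63.1032° <0 so +360° → 296.8968° ≈ 296.9°
Leg 3: φ1=0.0912004, φ2=0.6267425, Δφ=0.5355421, Δλ=-0.4317840 rad; a=sin²(Δφ/2)+cosφ1·cosφ2·sin²(Δλ/2)=0.1070174728; c=2·atan2(√a, √(1-a))=0.666540852; dist=6371·c=4246.532 ≈ 4246.5 km; running total=30728.1 km
Leg 3 bearing: y=sinΔλ·cosφ2=-0.33895417, x=cosφ1·sinφ2-sinφ1·cosφ2·cosΔλ=0.51707737; θ=atan2(y, x)=-33.2456° <0 so +360° → 326.7544° ≈ 326.8°

Leg 1: dist=14515.9 km, bearing=291.9°
Leg 2: dist=11965.7 km, bearing=296.9°
Leg 3: dist=4246.5 km, bearing=326.8°
Total: 30728.1 km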